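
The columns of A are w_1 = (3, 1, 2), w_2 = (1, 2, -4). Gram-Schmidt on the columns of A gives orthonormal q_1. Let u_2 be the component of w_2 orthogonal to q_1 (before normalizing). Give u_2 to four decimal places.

u_2 = (1.6429, 2.2143, -3.5714)

w_1 = (3, 1, 2); ‖w_1‖ = 3.7417, so q_1 = (0.8018, 0.2673, 0.5345).
q_1·w_2 = 0.8018·1 + 0.2673·2 + 0.5345·(-4) = -0.8018.
u_2 = w_2 + 0.8018·q_1 = (1.6429, 2.2143, -3.5714).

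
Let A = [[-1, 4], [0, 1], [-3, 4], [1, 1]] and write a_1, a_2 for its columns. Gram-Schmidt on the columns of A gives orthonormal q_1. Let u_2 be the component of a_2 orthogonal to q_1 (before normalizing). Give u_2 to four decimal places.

u_2 = (2.6364, 1.0000, -0.0909, 2.3636)

a_1 = (-1, 0, -3, 1); ‖a_1‖ = 3.3166, so q_1 = (-0.3015, 0.0000, -0.9045, 0.3015).
q_1·a_2 = (-0.3015)·4 + 0.0000·1 + (-0.9045)·4 + 0.3015·1 = -4.5227.
u_2 = a_2 + 4.5227·q_1 = (2.6364, 1.0000, -0.0909, 2.3636).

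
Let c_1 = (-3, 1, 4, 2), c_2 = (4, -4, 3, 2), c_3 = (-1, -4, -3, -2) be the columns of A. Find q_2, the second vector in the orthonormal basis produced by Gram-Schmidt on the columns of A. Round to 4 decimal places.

c_1 = (-3, 1, 4, 2); ‖c_1‖ = 5.4772, so q_1 = (-0.5477, 0.1826, 0.7303, 0.3651).
q_1·c_2 = (-0.5477)·4 + 0.1826·(-4) + 0.7303·3 + 0.3651·2 = 0.0000.
u_2 = c_2 + 0.0000·q_1 = (4.0000, -4.0000, 3.0000, 2.0000).
‖u_2‖ = 6.7082, so q_2 = (0.5963, -0.5963, 0.4472, 0.2981).

q_2 = (0.5963, -0.5963, 0.4472, 0.2981)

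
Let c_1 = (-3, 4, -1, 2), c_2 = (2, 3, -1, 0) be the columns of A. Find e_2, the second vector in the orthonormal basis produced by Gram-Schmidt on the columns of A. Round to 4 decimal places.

e_1 = c_1/‖c_1‖ = (-3, 4, -1, 2)/5.4772 = (-0.5477, 0.7303, -0.1826, 0.3651).
r_{12} = e_1·c_2 = 1.2780.
u_2 = c_2 − 1.2780·e_1 = (2.7000, 2.0667, -0.7667, -0.4667).
‖u_2‖ = 3.5166, so e_2 = (0.7678, 0.5877, -0.2180, -0.1327).

e_2 = (0.7678, 0.5877, -0.2180, -0.1327)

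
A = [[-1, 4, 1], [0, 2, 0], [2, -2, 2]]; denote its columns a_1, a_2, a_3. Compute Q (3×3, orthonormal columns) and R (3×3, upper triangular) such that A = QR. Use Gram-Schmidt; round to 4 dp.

Q = [[-0.4472, 0.7171, 0.5345], [0.0000, 0.5976, -0.8018], [0.8944, 0.3586, 0.2673]], R = [[2.2361, -3.5777, 1.3416], [0.0000, 3.3466, 1.4343], [0.0000, 0.0000, 1.0690]]

a_1 = (-1, 0, 2); ‖a_1‖ = 2.2361, so q_1 = (-0.4472, 0.0000, 0.8944).
q_1·a_2 = (-0.4472)·4 + 0.0000·2 + 0.8944·(-2) = -3.5777.
u_2 = a_2 + 3.5777·q_1 = (2.4000, 2.0000, 1.2000).
‖u_2‖ = 3.3466, so q_2 = (0.7171, 0.5976, 0.3586).
q_1·a_3 = (-0.4472)·1 + 0.0000·0 + 0.8944·2 = 1.3416; q_2·a_3 = 0.7171·1 + 0.5976·0 + 0.3586·2 = 1.4343.
u_3 = a_3 − 1.3416·q_1 − 1.4343·q_2 = (0.5714, -0.8571, 0.2857).
‖u_3‖ = 1.0690, so q_3 = (0.5345, -0.8018, 0.2673).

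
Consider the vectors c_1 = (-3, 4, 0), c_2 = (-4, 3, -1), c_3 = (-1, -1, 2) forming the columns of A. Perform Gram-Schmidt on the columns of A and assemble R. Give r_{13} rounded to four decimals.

r_{13} = -0.2000

q_1 = c_1/‖c_1‖ = (-3, 4, 0)/5.0000 = (-0.6000, 0.8000, 0.0000).
r_{13} = q_1·c_3 = -0.2000.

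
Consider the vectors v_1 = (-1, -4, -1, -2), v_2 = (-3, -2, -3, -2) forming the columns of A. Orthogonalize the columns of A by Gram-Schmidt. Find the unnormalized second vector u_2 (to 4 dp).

u_2 = (-2.1818, 1.2727, -2.1818, -0.3636)

q_1 = v_1/‖v_1‖ = (-1, -4, -1, -2)/4.6904 = (-0.2132, -0.8528, -0.2132, -0.4264).
r_{12} = q_1·v_2 = 3.8376.
u_2 = v_2 − 3.8376·q_1 = (-2.1818, 1.2727, -2.1818, -0.3636).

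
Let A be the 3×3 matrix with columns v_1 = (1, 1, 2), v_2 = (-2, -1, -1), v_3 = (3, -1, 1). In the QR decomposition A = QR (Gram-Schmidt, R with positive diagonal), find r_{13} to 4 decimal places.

r_{13} = 1.6330

v_1 = (1, 1, 2); ‖v_1‖ = 2.4495, so e_1 = (0.4082, 0.4082, 0.8165).
r_{13} = e_1·v_3 = 1.6330.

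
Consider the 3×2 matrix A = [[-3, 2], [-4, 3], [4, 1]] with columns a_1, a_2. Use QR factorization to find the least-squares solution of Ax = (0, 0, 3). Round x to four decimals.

x = (0.5556, 0.7698)

a_1 = (-3, -4, 4); ‖a_1‖ = 6.4031, so e_1 = (-0.4685, -0.6247, 0.6247).
e_1·a_2 = (-0.4685)·2 + (-0.6247)·3 + 0.6247·1 = -2.1864.
u_2 = a_2 + 2.1864·e_1 = (0.9756, 1.6341, 2.3659).
‖u_2‖ = 3.0364, so e_2 = (0.3213, 0.5382, 0.7792).
Qᵀb = (1.8741, 2.3375).
Back-substitute: x_2 = 2.3375/3.0364 = 0.7698.
x_1 = (1.8741 + 2.1864·0.7698)/6.4031 = 0.5556.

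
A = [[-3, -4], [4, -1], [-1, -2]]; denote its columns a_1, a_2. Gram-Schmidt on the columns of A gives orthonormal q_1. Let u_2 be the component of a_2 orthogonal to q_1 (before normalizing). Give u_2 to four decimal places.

q_1 = a_1/‖a_1‖ = (-3, 4, -1)/5.0990 = (-0.5883, 0.7845, -0.1961).
r_{12} = q_1·a_2 = 1.9612.
u_2 = a_2 − 1.9612·q_1 = (-2.8462, -2.5385, -1.6154).

u_2 = (-2.8462, -2.5385, -1.6154)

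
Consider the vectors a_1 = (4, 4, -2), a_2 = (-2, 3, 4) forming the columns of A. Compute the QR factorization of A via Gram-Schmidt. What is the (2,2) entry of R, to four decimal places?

e_1 = a_1/‖a_1‖ = (4, 4, -2)/6.0000 = (0.6667, 0.6667, -0.3333).
r_{12} = e_1·a_2 = -0.6667.
u_2 = a_2 + 0.6667·e_1 = (-1.5556, 3.4444, 3.7778).
r_{22} = ‖u_2‖ = 5.3437.

r_{22} = 5.3437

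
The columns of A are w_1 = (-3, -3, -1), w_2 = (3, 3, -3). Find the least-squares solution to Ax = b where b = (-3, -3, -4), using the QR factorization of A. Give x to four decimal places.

x = (1.7500, 0.7500)

e_1 = w_1/‖w_1‖ = (-3, -3, -1)/4.3589 = (-0.6882, -0.6882, -0.2294).
r_{12} = e_1·w_2 = -3.4412.
u_2 = w_2 + 3.4412·e_1 = (0.6316, 0.6316, -3.7895).
‖u_2‖ = 3.8933, so e_2 = (0.1622, 0.1622, -0.9733).
Qᵀb = (5.0471, 2.9200).
Back-substitute: x_2 = 2.9200/3.8933 = 0.7500.
x_1 = (5.0471 + 3.4412·0.7500)/4.3589 = 1.7500.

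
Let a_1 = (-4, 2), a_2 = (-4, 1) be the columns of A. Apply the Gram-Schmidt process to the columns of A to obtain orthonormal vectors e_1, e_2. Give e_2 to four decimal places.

a_1 = (-4, 2); ‖a_1‖ = 4.4721, so e_1 = (-0.8944, 0.4472).
e_1·a_2 = (-0.8944)·(-4) + 0.4472·1 = 4.0249.
u_2 = a_2 − 4.0249·e_1 = (-0.4000, -0.8000).
‖u_2‖ = 0.8944, so e_2 = (-0.4472, -0.8944).

e_2 = (-0.4472, -0.8944)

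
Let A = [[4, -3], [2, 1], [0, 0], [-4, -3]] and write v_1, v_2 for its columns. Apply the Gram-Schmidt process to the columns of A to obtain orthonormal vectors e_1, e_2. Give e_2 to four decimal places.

v_1 = (4, 2, 0, -4); ‖v_1‖ = 6.0000, so e_1 = (0.6667, 0.3333, 0.0000, -0.6667).
e_1·v_2 = 0.6667·(-3) + 0.3333·1 + 0.0000·0 + (-0.6667)·(-3) = 0.3333.
u_2 = v_2 − 0.3333·e_1 = (-3.2222, 0.8889, 0.0000, -2.7778).
‖u_2‖ = 4.3461, so e_2 = (-0.7414, 0.2045, 0.0000, -0.6391).

e_2 = (-0.7414, 0.2045, 0.0000, -0.6391)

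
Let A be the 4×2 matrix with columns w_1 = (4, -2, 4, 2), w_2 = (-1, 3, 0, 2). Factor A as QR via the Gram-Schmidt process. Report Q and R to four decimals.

w_1 = (4, -2, 4, 2); ‖w_1‖ = 6.3246, so q_1 = (0.6325, -0.3162, 0.6325, 0.3162).
q_1·w_2 = 0.6325·(-1) + (-0.3162)·3 + 0.6325·0 + 0.3162·2 = -0.9487.
u_2 = w_2 + 0.9487·q_1 = (-0.4000, 2.7000, 0.6000, 2.3000).
‖u_2‖ = 3.6194, so q_2 = (-0.1105, 0.7460, 0.1658, 0.6355).

Q = [[0.6325, -0.1105], [-0.3162, 0.7460], [0.6325, 0.1658], [0.3162, 0.6355]], R = [[6.3246, -0.9487], [0.0000, 3.6194]]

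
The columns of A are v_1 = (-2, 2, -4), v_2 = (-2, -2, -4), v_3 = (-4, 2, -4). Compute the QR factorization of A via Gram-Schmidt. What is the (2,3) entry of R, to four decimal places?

v_1 = (-2, 2, -4); ‖v_1‖ = 4.8990, so e_1 = (-0.4082, 0.4082, -0.8165).
e_1·v_2 = (-0.4082)·(-2) + 0.4082·(-2) + (-0.8165)·(-4) = 3.2660.
u_2 = v_2 − 3.2660·e_1 = (-0.6667, -3.3333, -1.3333).
‖u_2‖ = 3.6515, so e_2 = (-0.1826, -0.9129, -0.3651).
r_{23} = e_2·v_3 = 0.3651.

r_{23} = 0.3651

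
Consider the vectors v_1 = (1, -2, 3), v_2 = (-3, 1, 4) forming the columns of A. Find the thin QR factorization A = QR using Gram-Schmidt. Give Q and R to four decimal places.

Q = [[0.2673, -0.7379], [-0.5345, 0.4216], [0.8018, 0.5270]], R = [[3.7417, 1.8708], [0.0000, 4.7434]]

v_1 = (1, -2, 3); ‖v_1‖ = 3.7417, so e_1 = (0.2673, -0.5345, 0.8018).
e_1·v_2 = 0.2673·(-3) + (-0.5345)·1 + 0.8018·4 = 1.8708.
u_2 = v_2 − 1.8708·e_1 = (-3.5000, 2.0000, 2.5000).
‖u_2‖ = 4.7434, so e_2 = (-0.7379, 0.4216, 0.5270).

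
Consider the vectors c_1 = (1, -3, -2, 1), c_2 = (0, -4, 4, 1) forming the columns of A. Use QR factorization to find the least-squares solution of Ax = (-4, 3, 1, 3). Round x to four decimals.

x = (-0.7894, -0.0319)

c_1 = (1, -3, -2, 1); ‖c_1‖ = 3.8730, so q_1 = (0.2582, -0.7746, -0.5164, 0.2582).
q_1·c_2 = 0.2582·0 + (-0.7746)·(-4) + (-0.5164)·4 + 0.2582·1 = 1.2910.
u_2 = c_2 − 1.2910·q_1 = (-0.3333, -3.0000, 4.6667, 0.6667).
‖u_2‖ = 5.5976, so q_2 = (-0.0595, -0.5359, 0.8337, 0.1191).
Qᵀb = (-3.0984, -0.1786).
Back-substitute: x_2 = -0.1786/5.5976 = -0.0319.
x_1 = (-3.0984 − 1.2910·(-0.0319))/3.8730 = -0.7894.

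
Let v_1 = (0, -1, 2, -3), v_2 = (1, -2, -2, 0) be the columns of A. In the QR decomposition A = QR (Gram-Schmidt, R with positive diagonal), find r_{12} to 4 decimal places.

v_1 = (0, -1, 2, -3); ‖v_1‖ = 3.7417, so e_1 = (0.0000, -0.2673, 0.5345, -0.8018).
r_{12} = e_1·v_2 = -0.5345.

r_{12} = -0.5345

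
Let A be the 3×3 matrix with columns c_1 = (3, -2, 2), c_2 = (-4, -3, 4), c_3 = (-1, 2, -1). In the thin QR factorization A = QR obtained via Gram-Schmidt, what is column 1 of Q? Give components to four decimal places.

e_1 = c_1/‖c_1‖ = (3, -2, 2)/4.1231 = (0.7276, -0.4851, 0.4851).

e_1 = (0.7276, -0.4851, 0.4851)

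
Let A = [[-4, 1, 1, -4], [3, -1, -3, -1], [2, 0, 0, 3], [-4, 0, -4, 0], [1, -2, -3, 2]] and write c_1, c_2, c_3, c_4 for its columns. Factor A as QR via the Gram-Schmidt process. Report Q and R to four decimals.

Q = [[-0.5898, 0.1056, 0.1442, -0.4700], [0.4423, -0.2006, -0.5997, -0.6249], [0.2949, 0.1901, -0.2733, 0.5448], [-0.5898, -0.3801, -0.6376, 0.2931], [0.1474, -0.8764, 0.3719, 0.0775]], R = [[6.7823, -1.3270, 0.0000, 3.0963], [0.0000, 2.0589, 4.8569, -1.4043], [0.0000, 0.0000, 3.3779, -0.0531], [0.0000, 0.0000, 0.0000, 4.2940]]

q_1 = c_1/‖c_1‖ = (-4, 3, 2, -4, 1)/6.7823 = (-0.5898, 0.4423, 0.2949, -0.5898, 0.1474).
r_{12} = q_1·c_2 = -1.3270.
u_2 = c_2 + 1.3270·q_1 = (0.2174, -0.4130, 0.3913, -0.7826, -1.8043).
‖u_2‖ = 2.0589, so q_2 = (0.1056, -0.2006, 0.1901, -0.3801, -0.8764).
r_{13} = q_1·c_3 = 0.0000; r_{23} = q_2·c_3 = 4.8569.
u_3 = c_3 + 0.0000·q_1 − 4.8569·q_2 = (0.4872, -2.0256, -0.9231, -2.1538, 1.2564).
‖u_3‖ = 3.3779, so q_3 = (0.1442, -0.5997, -0.2733, -0.6376, 0.3719).
r_{14} = q_1·c_4 = 3.0963; r_{24} = q_2·c_4 = -1.4043; r_{34} = q_3·c_4 = -0.0531.
u_4 = c_4 − 3.0963·q_1 + 1.4043·q_2 + 0.0531·q_3 = (-2.0180, -2.6831, 2.3393, 1.2584, 0.3326).
‖u_4‖ = 4.2940, so q_4 = (-0.4700, -0.6249, 0.5448, 0.2931, 0.0775).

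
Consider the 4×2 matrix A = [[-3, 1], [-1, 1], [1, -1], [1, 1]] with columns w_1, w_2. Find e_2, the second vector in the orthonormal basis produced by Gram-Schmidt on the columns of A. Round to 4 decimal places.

w_1 = (-3, -1, 1, 1); ‖w_1‖ = 3.4641, so e_1 = (-0.8660, -0.2887, 0.2887, 0.2887).
e_1·w_2 = (-0.8660)·1 + (-0.2887)·1 + 0.2887·(-1) + 0.2887·1 = -1.1547.
u_2 = w_2 + 1.1547·e_1 = (0.0000, 0.6667, -0.6667, 1.3333).
‖u_2‖ = 1.6330, so e_2 = (0.0000, 0.4082, -0.4082, 0.8165).

e_2 = (0.0000, 0.4082, -0.4082, 0.8165)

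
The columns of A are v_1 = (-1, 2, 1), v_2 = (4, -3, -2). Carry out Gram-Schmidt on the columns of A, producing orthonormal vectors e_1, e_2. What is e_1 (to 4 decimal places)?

e_1 = (-0.4082, 0.8165, 0.4082)

e_1 = v_1/‖v_1‖ = (-1, 2, 1)/2.4495 = (-0.4082, 0.8165, 0.4082).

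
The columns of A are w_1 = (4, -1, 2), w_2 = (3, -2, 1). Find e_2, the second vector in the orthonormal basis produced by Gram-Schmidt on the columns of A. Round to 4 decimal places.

e_2 = (-0.0354, -0.9204, -0.3894)

w_1 = (4, -1, 2); ‖w_1‖ = 4.5826, so e_1 = (0.8729, -0.2182, 0.4364).
e_1·w_2 = 0.8729·3 + (-0.2182)·(-2) + 0.4364·1 = 3.4915.
u_2 = w_2 − 3.4915·e_1 = (-0.0476, -1.2381, -0.5238).
‖u_2‖ = 1.3452, so e_2 = (-0.0354, -0.9204, -0.3894).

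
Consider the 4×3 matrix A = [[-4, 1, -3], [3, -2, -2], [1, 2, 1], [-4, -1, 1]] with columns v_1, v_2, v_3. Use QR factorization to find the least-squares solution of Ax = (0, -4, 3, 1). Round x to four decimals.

q_1 = v_1/‖v_1‖ = (-4, 3, 1, -4)/6.4807 = (-0.6172, 0.4629, 0.1543, -0.6172).
r_{12} = q_1·v_2 = -0.6172.
u_2 = v_2 + 0.6172·q_1 = (0.6190, -1.7143, 2.0952, -1.3810).
‖u_2‖ = 3.1015, so q_2 = (0.1996, -0.5527, 0.6756, -0.4453).
r_{13} = q_1·v_3 = 0.4629; r_{23} = q_2·v_3 = 0.7370.
u_3 = v_3 − 0.4629·q_1 − 0.7370·q_2 = (-2.8614, -1.8069, 0.4307, 1.6139).
‖u_3‖ = 3.7739, so q_3 = (-0.7582, -0.4788, 0.1141, 0.4276).
Qᵀb = (-2.0059, 3.7924, 2.6852).
Back-substitute: x_3 = 2.6852/3.7739 = 0.7115.
x_2 = (3.7924 − 0.7370·0.7115)/3.1015 = 1.0537.
x_1 = (-2.0059 + 0.6172·1.0537 − 0.4629·0.7115)/6.4807 = -0.2600.

x = (-0.2600, 1.0537, 0.7115)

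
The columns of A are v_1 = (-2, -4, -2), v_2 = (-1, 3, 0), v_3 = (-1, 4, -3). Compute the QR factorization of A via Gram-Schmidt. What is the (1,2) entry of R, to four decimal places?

r_{12} = -2.0412

e_1 = v_1/‖v_1‖ = (-2, -4, -2)/4.8990 = (-0.4082, -0.8165, -0.4082).
r_{12} = e_1·v_2 = -2.0412.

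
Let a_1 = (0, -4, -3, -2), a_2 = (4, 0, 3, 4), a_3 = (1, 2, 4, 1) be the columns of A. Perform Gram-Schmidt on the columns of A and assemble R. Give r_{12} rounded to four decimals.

q_1 = a_1/‖a_1‖ = (0, -4, -3, -2)/5.3852 = (0.0000, -0.7428, -0.5571, -0.3714).
r_{12} = q_1·a_2 = -3.1568.

r_{12} = -3.1568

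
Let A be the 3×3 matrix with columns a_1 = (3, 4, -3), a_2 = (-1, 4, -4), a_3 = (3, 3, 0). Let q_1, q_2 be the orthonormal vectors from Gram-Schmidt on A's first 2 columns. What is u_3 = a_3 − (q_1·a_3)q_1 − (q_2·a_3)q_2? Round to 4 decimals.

u_3 = (-0.2656, 0.9960, 1.0624)

a_1 = (3, 4, -3); ‖a_1‖ = 5.8310, so q_1 = (0.5145, 0.6860, -0.5145).
q_1·a_2 = 0.5145·(-1) + 0.6860·4 + (-0.5145)·(-4) = 4.2875.
u_2 = a_2 − 4.2875·q_1 = (-3.2059, 1.0588, -1.7941).
‖u_2‖ = 3.8233, so q_2 = (-0.8385, 0.2769, -0.4693).
q_1·a_3 = 0.5145·3 + 0.6860·3 + (-0.5145)·0 = 3.6015; q_2·a_3 = (-0.8385)·3 + 0.2769·3 + (-0.4693)·0 = -1.6847.
u_3 = a_3 − 3.6015·q_1 + 1.6847·q_2 = (-0.2656, 0.9960, 1.0624).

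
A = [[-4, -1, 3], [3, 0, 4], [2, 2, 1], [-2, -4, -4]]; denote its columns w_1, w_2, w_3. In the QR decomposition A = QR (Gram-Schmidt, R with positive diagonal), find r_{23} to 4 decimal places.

r_{23} = 2.7896

e_1 = w_1/‖w_1‖ = (-4, 3, 2, -2)/5.7446 = (-0.6963, 0.5222, 0.3482, -0.3482).
r_{12} = e_1·w_2 = 2.7852.
u_2 = w_2 − 2.7852·e_1 = (0.9394, -1.4545, 1.0303, -3.0303).
‖u_2‖ = 3.6390, so e_2 = (0.2581, -0.3997, 0.2831, -0.8327).
r_{23} = e_2·w_3 = 2.7896.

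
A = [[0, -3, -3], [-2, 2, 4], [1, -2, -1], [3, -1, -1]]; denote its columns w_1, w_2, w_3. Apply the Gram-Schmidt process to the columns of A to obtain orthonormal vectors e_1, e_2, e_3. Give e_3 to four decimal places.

w_1 = (0, -2, 1, 3); ‖w_1‖ = 3.7417, so e_1 = (0.0000, -0.5345, 0.2673, 0.8018).
e_1·w_2 = 0.0000·(-3) + (-0.5345)·2 + 0.2673·(-2) + 0.8018·(-1) = -2.4054.
u_2 = w_2 + 2.4054·e_1 = (-3.0000, 0.7143, -1.3571, 0.9286).
‖u_2‖ = 3.4949, so e_2 = (-0.8584, 0.2044, -0.3883, 0.2657).
e_1·w_3 = 0.0000·(-3) + (-0.5345)·4 + 0.2673·(-1) + 0.8018·(-1) = -3.2071; e_2·w_3 = (-0.8584)·(-3) + 0.2044·4 + (-0.3883)·(-1) + 0.2657·(-1) = 3.5153.
u_3 = w_3 + 3.2071·e_1 − 3.5153·e_2 = (0.0175, 1.5673, 1.2222, 0.6374).
‖u_3‖ = 2.0873, so e_3 = (0.0084, 0.7509, 0.5856, 0.3054).

e_3 = (0.0084, 0.7509, 0.5856, 0.3054)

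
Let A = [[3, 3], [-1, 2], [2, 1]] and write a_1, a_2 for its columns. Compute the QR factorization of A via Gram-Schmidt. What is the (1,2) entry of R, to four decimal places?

r_{12} = 2.4054

e_1 = a_1/‖a_1‖ = (3, -1, 2)/3.7417 = (0.8018, -0.2673, 0.5345).
r_{12} = e_1·a_2 = 2.4054.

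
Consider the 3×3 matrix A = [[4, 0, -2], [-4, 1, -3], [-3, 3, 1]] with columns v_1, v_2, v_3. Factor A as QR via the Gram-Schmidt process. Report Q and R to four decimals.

v_1 = (4, -4, -3); ‖v_1‖ = 6.4031, so q_1 = (0.6247, -0.6247, -0.4685).
q_1·v_2 = 0.6247·0 + (-0.6247)·1 + (-0.4685)·3 = -2.0303.
u_2 = v_2 + 2.0303·q_1 = (1.2683, -0.2683, 2.0488).
‖u_2‖ = 2.4245, so q_2 = (0.5231, -0.1107, 0.8450).
q_1·v_3 = 0.6247·(-2) + (-0.6247)·(-3) + (-0.4685)·1 = 0.1562; q_2·v_3 = 0.5231·(-2) + (-0.1107)·(-3) + 0.8450·1 = 0.1308.
u_3 = v_3 − 0.1562·q_1 − 0.1308·q_2 = (-2.1660, -2.8880, 0.9627).
‖u_3‖ = 3.7361, so q_3 = (-0.5797, -0.7730, 0.2577).

Q = [[0.6247, 0.5231, -0.5797], [-0.6247, -0.1107, -0.7730], [-0.4685, 0.8450, 0.2577]], R = [[6.4031, -2.0303, 0.1562], [0.0000, 2.4245, 0.1308], [0.0000, 0.0000, 3.7361]]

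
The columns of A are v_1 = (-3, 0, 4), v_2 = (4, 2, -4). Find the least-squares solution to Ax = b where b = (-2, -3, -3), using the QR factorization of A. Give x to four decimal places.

x = (-2.3448, -1.8793)

e_1 = v_1/‖v_1‖ = (-3, 0, 4)/5.0000 = (-0.6000, 0.0000, 0.8000).
r_{12} = e_1·v_2 = -5.6000.
u_2 = v_2 + 5.6000·e_1 = (0.6400, 2.0000, 0.4800).
‖u_2‖ = 2.1541, so e_2 = (0.2971, 0.9285, 0.2228).
Qᵀb = (-1.2000, -4.0482).
Back-substitute: x_2 = -4.0482/2.1541 = -1.8793.
x_1 = (-1.2000 + 5.6000·(-1.8793))/5.0000 = -2.3448.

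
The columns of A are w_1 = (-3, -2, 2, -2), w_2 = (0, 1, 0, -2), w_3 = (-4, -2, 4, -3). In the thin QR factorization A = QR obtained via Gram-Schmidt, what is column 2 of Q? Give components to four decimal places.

q_1 = w_1/‖w_1‖ = (-3, -2, 2, -2)/4.5826 = (-0.6547, -0.4364, 0.4364, -0.4364).
r_{12} = q_1·w_2 = 0.4364.
u_2 = w_2 − 0.4364·q_1 = (0.2857, 1.1905, -0.1905, -1.8095).
‖u_2‖ = 2.1931, so q_2 = (0.1303, 0.5428, -0.0869, -0.8251).

q_2 = (0.1303, 0.5428, -0.0869, -0.8251)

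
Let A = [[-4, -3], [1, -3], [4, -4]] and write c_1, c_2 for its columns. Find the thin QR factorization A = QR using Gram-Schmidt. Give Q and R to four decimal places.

e_1 = c_1/‖c_1‖ = (-4, 1, 4)/5.7446 = (-0.6963, 0.1741, 0.6963).
r_{12} = e_1·c_2 = -1.2185.
u_2 = c_2 + 1.2185·e_1 = (-3.8485, -2.7879, -3.1515).
‖u_2‖ = 5.7022, so e_2 = (-0.6749, -0.4889, -0.5527).

Q = [[-0.6963, -0.6749], [0.1741, -0.4889], [0.6963, -0.5527]], R = [[5.7446, -1.2185], [0.0000, 5.7022]]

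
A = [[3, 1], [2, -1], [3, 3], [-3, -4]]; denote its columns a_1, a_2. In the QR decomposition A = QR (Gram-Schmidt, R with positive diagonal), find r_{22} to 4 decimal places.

r_{22} = 3.3745

a_1 = (3, 2, 3, -3); ‖a_1‖ = 5.5678, so e_1 = (0.5388, 0.3592, 0.5388, -0.5388).
e_1·a_2 = 0.5388·1 + 0.3592·(-1) + 0.5388·3 + (-0.5388)·(-4) = 3.9513.
u_2 = a_2 − 3.9513·e_1 = (-1.1290, -2.4194, 0.8710, -1.8710).
r_{22} = ‖u_2‖ = 3.3745.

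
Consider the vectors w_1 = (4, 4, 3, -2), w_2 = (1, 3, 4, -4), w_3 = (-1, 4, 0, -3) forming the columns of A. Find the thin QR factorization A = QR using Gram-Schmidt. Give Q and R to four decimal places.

w_1 = (4, 4, 3, -2); ‖w_1‖ = 6.7082, so q_1 = (0.5963, 0.5963, 0.4472, -0.2981).
q_1·w_2 = 0.5963·1 + 0.5963·3 + 0.4472·4 + (-0.2981)·(-4) = 5.3666.
u_2 = w_2 − 5.3666·q_1 = (-2.2000, -0.2000, 1.6000, -2.4000).
‖u_2‖ = 3.6332, so q_2 = (-0.6055, -0.0550, 0.4404, -0.6606).
q_1·w_3 = 0.5963·(-1) + 0.5963·4 + 0.4472·0 + (-0.2981)·(-3) = 2.6833; q_2·w_3 = (-0.6055)·(-1) + (-0.0550)·4 + 0.4404·0 + (-0.6606)·(-3) = 2.3671.
u_3 = w_3 − 2.6833·q_1 − 2.3671·q_2 = (-1.1667, 2.5303, -2.2424, -0.6364).
‖u_3‖ = 3.6328, so q_3 = (-0.3212, 0.6965, -0.6173, -0.1752).

Q = [[0.5963, -0.6055, -0.3212], [0.5963, -0.0550, 0.6965], [0.4472, 0.4404, -0.6173], [-0.2981, -0.6606, -0.1752]], R = [[6.7082, 5.3666, 2.6833], [0.0000, 3.6332, 2.3671], [0.0000, 0.0000, 3.6328]]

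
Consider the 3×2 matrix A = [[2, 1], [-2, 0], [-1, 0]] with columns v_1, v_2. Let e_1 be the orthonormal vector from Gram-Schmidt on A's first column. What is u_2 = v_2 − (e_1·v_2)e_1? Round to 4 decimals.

e_1 = v_1/‖v_1‖ = (2, -2, -1)/3.0000 = (0.6667, -0.6667, -0.3333).
r_{12} = e_1·v_2 = 0.6667.
u_2 = v_2 − 0.6667·e_1 = (0.5556, 0.4444, 0.2222).

u_2 = (0.5556, 0.4444, 0.2222)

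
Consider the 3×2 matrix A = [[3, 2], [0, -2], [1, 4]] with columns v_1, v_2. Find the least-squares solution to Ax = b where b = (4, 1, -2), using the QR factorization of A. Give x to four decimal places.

e_1 = v_1/‖v_1‖ = (3, 0, 1)/3.1623 = (0.9487, 0.0000, 0.3162).
r_{12} = e_1·v_2 = 3.1623.
u_2 = v_2 − 3.1623·e_1 = (-1.0000, -2.0000, 3.0000).
‖u_2‖ = 3.7417, so e_2 = (-0.2673, -0.5345, 0.8018).
Qᵀb = (3.1623, -3.2071).
Back-substitute: x_2 = -3.2071/3.7417 = -0.8571.
x_1 = (3.1623 − 3.1623·(-0.8571))/3.1623 = 1.8571.

x = (1.8571, -0.8571)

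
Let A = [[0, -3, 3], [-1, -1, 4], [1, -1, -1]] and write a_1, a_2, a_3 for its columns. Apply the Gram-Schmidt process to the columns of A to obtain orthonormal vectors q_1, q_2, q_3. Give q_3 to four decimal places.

q_3 = (-0.4264, 0.6396, 0.6396)

q_1 = a_1/‖a_1‖ = (0, -1, 1)/1.4142 = (0.0000, -0.7071, 0.7071).
r_{12} = q_1·a_2 = 0.0000.
u_2 = a_2 + 0.0000·q_1 = (-3.0000, -1.0000, -1.0000).
‖u_2‖ = 3.3166, so q_2 = (-0.9045, -0.3015, -0.3015).
r_{13} = q_1·a_3 = -3.5355; r_{23} = q_2·a_3 = -3.6181.
u_3 = a_3 + 3.5355·q_1 + 3.6181·q_2 = (-0.2727, 0.4091, 0.4091).
‖u_3‖ = 0.6396, so q_3 = (-0.4264, 0.6396, 0.6396).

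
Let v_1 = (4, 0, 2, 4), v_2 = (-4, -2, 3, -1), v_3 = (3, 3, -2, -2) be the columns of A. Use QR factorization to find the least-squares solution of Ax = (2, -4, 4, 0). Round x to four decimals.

x = (0.8619, 1.0734, 0.3698)

v_1 = (4, 0, 2, 4); ‖v_1‖ = 6.0000, so e_1 = (0.6667, 0.0000, 0.3333, 0.6667).
e_1·v_2 = 0.6667·(-4) + 0.0000·(-2) + 0.3333·3 + 0.6667·(-1) = -2.3333.
u_2 = v_2 + 2.3333·e_1 = (-2.4444, -2.0000, 3.7778, 0.5556).
‖u_2‖ = 4.9554, so e_2 = (-0.4933, -0.4036, 0.7624, 0.1121).
e_1·v_3 = 0.6667·3 + 0.0000·3 + 0.3333·(-2) + 0.6667·(-2) = 0.0000; e_2·v_3 = (-0.4933)·3 + (-0.4036)·3 + 0.7624·(-2) + 0.1121·(-2) = -4.4396.
u_3 = v_3 − 0.0000·e_1 + 4.4396·e_2 = (0.8100, 1.2081, 1.3846, -1.5023).
‖u_3‖ = 2.5079, so e_3 = (0.3230, 0.4817, 0.5521, -0.5990).
Qᵀb = (2.6667, 3.6773, 0.9274).
Back-substitute: x_3 = 0.9274/2.5079 = 0.3698.
x_2 = (3.6773 + 4.4396·0.3698)/4.9554 = 1.0734.
x_1 = (2.6667 + 2.3333·1.0734 − 0.0000·0.3698)/6.0000 = 0.8619.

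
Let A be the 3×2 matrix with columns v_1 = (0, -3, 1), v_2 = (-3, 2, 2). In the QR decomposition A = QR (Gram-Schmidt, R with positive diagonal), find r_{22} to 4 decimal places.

q_1 = v_1/‖v_1‖ = (0, -3, 1)/3.1623 = (0.0000, -0.9487, 0.3162).
r_{12} = q_1·v_2 = -1.2649.
u_2 = v_2 + 1.2649·q_1 = (-3.0000, 0.8000, 2.4000).
r_{22} = ‖u_2‖ = 3.9243.

r_{22} = 3.9243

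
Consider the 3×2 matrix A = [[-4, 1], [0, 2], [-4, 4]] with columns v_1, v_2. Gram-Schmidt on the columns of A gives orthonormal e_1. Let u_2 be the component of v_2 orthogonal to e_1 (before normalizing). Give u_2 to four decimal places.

v_1 = (-4, 0, -4); ‖v_1‖ = 5.6569, so e_1 = (-0.7071, 0.0000, -0.7071).
e_1·v_2 = (-0.7071)·1 + 0.0000·2 + (-0.7071)·4 = -3.5355.
u_2 = v_2 + 3.5355·e_1 = (-1.5000, 2.0000, 1.5000).

u_2 = (-1.5000, 2.0000, 1.5000)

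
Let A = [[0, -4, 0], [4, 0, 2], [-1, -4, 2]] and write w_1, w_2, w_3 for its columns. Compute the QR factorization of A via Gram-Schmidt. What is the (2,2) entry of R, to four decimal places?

w_1 = (0, 4, -1); ‖w_1‖ = 4.1231, so e_1 = (0.0000, 0.9701, -0.2425).
e_1·w_2 = 0.0000·(-4) + 0.9701·0 + (-0.2425)·(-4) = 0.9701.
u_2 = w_2 − 0.9701·e_1 = (-4.0000, -0.9412, -3.7647).
r_{22} = ‖u_2‖ = 5.5730.

r_{22} = 5.5730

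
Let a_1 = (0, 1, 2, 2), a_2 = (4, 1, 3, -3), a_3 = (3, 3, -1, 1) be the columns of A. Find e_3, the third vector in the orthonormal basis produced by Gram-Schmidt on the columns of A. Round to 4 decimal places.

a_1 = (0, 1, 2, 2); ‖a_1‖ = 3.0000, so e_1 = (0.0000, 0.3333, 0.6667, 0.6667).
e_1·a_2 = 0.0000·4 + 0.3333·1 + 0.6667·3 + 0.6667·(-3) = 0.3333.
u_2 = a_2 − 0.3333·e_1 = (4.0000, 0.8889, 2.7778, -3.2222).
‖u_2‖ = 5.9067, so e_2 = (0.6772, 0.1505, 0.4703, -0.5455).
e_1·a_3 = 0.0000·3 + 0.3333·3 + 0.6667·(-1) + 0.6667·1 = 1.0000; e_2·a_3 = 0.6772·3 + 0.1505·3 + 0.4703·(-1) + (-0.5455)·1 = 1.4673.
u_3 = a_3 − 1.0000·e_1 − 1.4673·e_2 = (2.0064, 2.4459, -2.3567, 1.1338).
‖u_3‖ = 4.1045, so e_3 = (0.4888, 0.5959, -0.5742, 0.2762).

e_3 = (0.4888, 0.5959, -0.5742, 0.2762)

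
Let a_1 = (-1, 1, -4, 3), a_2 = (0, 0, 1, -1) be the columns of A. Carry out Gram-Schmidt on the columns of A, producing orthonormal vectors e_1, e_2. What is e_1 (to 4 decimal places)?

e_1 = a_1/‖a_1‖ = (-1, 1, -4, 3)/5.1962 = (-0.1925, 0.1925, -0.7698, 0.5774).

e_1 = (-0.1925, 0.1925, -0.7698, 0.5774)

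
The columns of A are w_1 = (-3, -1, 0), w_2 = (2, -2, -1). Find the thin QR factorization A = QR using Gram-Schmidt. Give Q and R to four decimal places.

w_1 = (-3, -1, 0); ‖w_1‖ = 3.1623, so q_1 = (-0.9487, -0.3162, 0.0000).
q_1·w_2 = (-0.9487)·2 + (-0.3162)·(-2) + 0.0000·(-1) = -1.2649.
u_2 = w_2 + 1.2649·q_1 = (0.8000, -2.4000, -1.0000).
‖u_2‖ = 2.7203, so q_2 = (0.2941, -0.8823, -0.3676).

Q = [[-0.9487, 0.2941], [-0.3162, -0.8823], [0.0000, -0.3676]], R = [[3.1623, -1.2649], [0.0000, 2.7203]]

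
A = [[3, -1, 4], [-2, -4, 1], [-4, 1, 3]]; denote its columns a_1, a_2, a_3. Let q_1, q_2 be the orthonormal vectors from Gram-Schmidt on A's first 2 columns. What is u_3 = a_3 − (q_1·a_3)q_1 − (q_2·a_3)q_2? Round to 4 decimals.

q_1 = a_1/‖a_1‖ = (3, -2, -4)/5.3852 = (0.5571, -0.3714, -0.7428).
r_{12} = q_1·a_2 = 0.1857.
u_2 = a_2 − 0.1857·q_1 = (-1.1034, -3.9310, 1.1379).
‖u_2‖ = 4.2386, so q_2 = (-0.2603, -0.9274, 0.2685).
r_{13} = q_1·a_3 = -0.3714; r_{23} = q_2·a_3 = -1.1634.
u_3 = a_3 + 0.3714·q_1 + 1.1634·q_2 = (3.9040, -0.2169, 3.0365).

u_3 = (3.9040, -0.2169, 3.0365)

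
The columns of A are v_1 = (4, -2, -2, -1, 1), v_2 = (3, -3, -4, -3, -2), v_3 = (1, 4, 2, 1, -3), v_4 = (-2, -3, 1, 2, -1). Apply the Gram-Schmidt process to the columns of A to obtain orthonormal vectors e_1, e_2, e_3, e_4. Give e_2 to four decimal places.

e_2 = (-0.2650, -0.2120, -0.4416, -0.4505, -0.6978)

e_1 = v_1/‖v_1‖ = (4, -2, -2, -1, 1)/5.0990 = (0.7845, -0.3922, -0.3922, -0.1961, 0.1961).
r_{12} = e_1·v_2 = 5.2951.
u_2 = v_2 − 5.2951·e_1 = (-1.1538, -0.9231, -1.9231, -1.9615, -3.0385).
‖u_2‖ = 4.3545, so e_2 = (-0.2650, -0.2120, -0.4416, -0.4505, -0.6978).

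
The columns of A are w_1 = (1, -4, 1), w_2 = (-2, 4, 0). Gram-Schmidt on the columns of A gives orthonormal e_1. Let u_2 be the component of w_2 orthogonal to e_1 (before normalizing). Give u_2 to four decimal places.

u_2 = (-1.0000, 0.0000, 1.0000)

e_1 = w_1/‖w_1‖ = (1, -4, 1)/4.2426 = (0.2357, -0.9428, 0.2357).
r_{12} = e_1·w_2 = -4.2426.
u_2 = w_2 + 4.2426·e_1 = (-1.0000, 0.0000, 1.0000).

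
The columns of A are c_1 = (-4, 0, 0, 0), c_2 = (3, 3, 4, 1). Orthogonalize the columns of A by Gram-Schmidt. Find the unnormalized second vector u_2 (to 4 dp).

c_1 = (-4, 0, 0, 0); ‖c_1‖ = 4.0000, so q_1 = (-1.0000, 0.0000, 0.0000, 0.0000).
q_1·c_2 = (-1.0000)·3 + 0.0000·3 + 0.0000·4 + 0.0000·1 = -3.0000.
u_2 = c_2 + 3.0000·q_1 = (0.0000, 3.0000, 4.0000, 1.0000).

u_2 = (0.0000, 3.0000, 4.0000, 1.0000)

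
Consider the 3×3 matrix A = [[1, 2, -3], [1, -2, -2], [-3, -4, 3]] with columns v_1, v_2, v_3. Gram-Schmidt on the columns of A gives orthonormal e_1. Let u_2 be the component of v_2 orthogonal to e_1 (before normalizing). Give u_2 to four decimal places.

u_2 = (0.9091, -3.0909, -0.7273)

e_1 = v_1/‖v_1‖ = (1, 1, -3)/3.3166 = (0.3015, 0.3015, -0.9045).
r_{12} = e_1·v_2 = 3.6181.
u_2 = v_2 − 3.6181·e_1 = (0.9091, -3.0909, -0.7273).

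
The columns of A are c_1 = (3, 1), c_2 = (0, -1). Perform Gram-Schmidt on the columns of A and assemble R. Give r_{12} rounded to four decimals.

r_{12} = -0.3162

c_1 = (3, 1); ‖c_1‖ = 3.1623, so e_1 = (0.9487, 0.3162).
r_{12} = e_1·c_2 = -0.3162.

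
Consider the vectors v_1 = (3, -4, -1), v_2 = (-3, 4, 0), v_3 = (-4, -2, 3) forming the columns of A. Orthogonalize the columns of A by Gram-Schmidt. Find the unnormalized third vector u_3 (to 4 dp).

u_3 = (-3.5200, -2.6400, 0.0000)

v_1 = (3, -4, -1); ‖v_1‖ = 5.0990, so e_1 = (0.5883, -0.7845, -0.1961).
e_1·v_2 = 0.5883·(-3) + (-0.7845)·4 + (-0.1961)·0 = -4.9029.
u_2 = v_2 + 4.9029·e_1 = (-0.1154, 0.1538, -0.9615).
‖u_2‖ = 0.9806, so e_2 = (-0.1177, 0.1569, -0.9806).
e_1·v_3 = 0.5883·(-4) + (-0.7845)·(-2) + (-0.1961)·3 = -1.3728; e_2·v_3 = (-0.1177)·(-4) + 0.1569·(-2) + (-0.9806)·3 = -2.7848.
u_3 = v_3 + 1.3728·e_1 + 2.7848·e_2 = (-3.5200, -2.6400, 0.0000).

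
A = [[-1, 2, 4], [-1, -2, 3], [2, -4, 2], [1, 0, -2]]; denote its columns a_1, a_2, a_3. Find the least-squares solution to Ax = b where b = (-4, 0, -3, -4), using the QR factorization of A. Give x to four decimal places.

x = (-2.7200, -0.9943, -1.0171)

a_1 = (-1, -1, 2, 1); ‖a_1‖ = 2.6458, so q_1 = (-0.3780, -0.3780, 0.7559, 0.3780).
q_1·a_2 = (-0.3780)·2 + (-0.3780)·(-2) + 0.7559·(-4) + 0.3780·0 = -3.0237.
u_2 = a_2 + 3.0237·q_1 = (0.8571, -3.1429, -1.7143, 1.1429).
‖u_2‖ = 3.8545, so q_2 = (0.2224, -0.8154, -0.4447, 0.2965).
q_1·a_3 = (-0.3780)·4 + (-0.3780)·3 + 0.7559·2 + 0.3780·(-2) = -1.8898; q_2·a_3 = 0.2224·4 + (-0.8154)·3 + (-0.4447)·2 + 0.2965·(-2) = -3.0391.
u_3 = a_3 + 1.8898·q_1 + 3.0391·q_2 = (3.9615, -0.1923, 2.0769, -0.3846).
‖u_3‖ = 4.4936, so q_3 = (0.8816, -0.0428, 0.4622, -0.0856).
Qᵀb = (-2.2678, -0.7412, -4.5706).
Back-substitute: x_3 = -4.5706/4.4936 = -1.0171.
x_2 = (-0.7412 + 3.0391·(-1.0171))/3.8545 = -0.9943.
x_1 = (-2.2678 + 3.0237·(-0.9943) + 1.8898·(-1.0171))/2.6458 = -2.7200.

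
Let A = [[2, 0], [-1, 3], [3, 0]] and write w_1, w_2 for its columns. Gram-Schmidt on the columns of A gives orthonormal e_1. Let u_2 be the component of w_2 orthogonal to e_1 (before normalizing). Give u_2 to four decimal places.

u_2 = (0.4286, 2.7857, 0.6429)

w_1 = (2, -1, 3); ‖w_1‖ = 3.7417, so e_1 = (0.5345, -0.2673, 0.8018).
e_1·w_2 = 0.5345·0 + (-0.2673)·3 + 0.8018·0 = -0.8018.
u_2 = w_2 + 0.8018·e_1 = (0.4286, 2.7857, 0.6429).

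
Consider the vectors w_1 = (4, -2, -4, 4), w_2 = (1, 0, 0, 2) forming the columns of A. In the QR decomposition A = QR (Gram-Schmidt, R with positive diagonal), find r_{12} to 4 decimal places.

e_1 = w_1/‖w_1‖ = (4, -2, -4, 4)/7.2111 = (0.5547, -0.2774, -0.5547, 0.5547).
r_{12} = e_1·w_2 = 1.6641.

r_{12} = 1.6641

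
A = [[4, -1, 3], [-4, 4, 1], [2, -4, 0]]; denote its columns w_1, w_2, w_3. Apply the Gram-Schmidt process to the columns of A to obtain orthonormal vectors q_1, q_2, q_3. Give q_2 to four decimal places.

w_1 = (4, -4, 2); ‖w_1‖ = 6.0000, so q_1 = (0.6667, -0.6667, 0.3333).
q_1·w_2 = 0.6667·(-1) + (-0.6667)·4 + 0.3333·(-4) = -4.6667.
u_2 = w_2 + 4.6667·q_1 = (2.1111, 0.8889, -2.4444).
‖u_2‖ = 3.3500, so q_2 = (0.6302, 0.2653, -0.7297).

q_2 = (0.6302, 0.2653, -0.7297)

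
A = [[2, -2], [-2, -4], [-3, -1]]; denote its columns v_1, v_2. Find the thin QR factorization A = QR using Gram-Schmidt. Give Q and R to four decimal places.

v_1 = (2, -2, -3); ‖v_1‖ = 4.1231, so q_1 = (0.4851, -0.4851, -0.7276).
q_1·v_2 = 0.4851·(-2) + (-0.4851)·(-4) + (-0.7276)·(-1) = 1.6977.
u_2 = v_2 − 1.6977·q_1 = (-2.8235, -3.1765, 0.2353).
‖u_2‖ = 4.2565, so q_2 = (-0.6633, -0.7463, 0.0553).

Q = [[0.4851, -0.6633], [-0.4851, -0.7463], [-0.7276, 0.0553]], R = [[4.1231, 1.6977], [0.0000, 4.2565]]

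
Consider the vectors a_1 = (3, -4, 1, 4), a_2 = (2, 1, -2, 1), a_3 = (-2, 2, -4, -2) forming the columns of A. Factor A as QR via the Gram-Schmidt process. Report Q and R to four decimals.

Q = [[0.4629, 0.5527, -0.4722], [-0.6172, 0.4453, -0.5119], [0.1543, -0.6756, -0.7173], [0.6172, 0.1996, 0.0216]], R = [[6.4807, 0.6172, -4.0119], [0.0000, 3.1015, 2.0881], [0.0000, 0.0000, 2.7467]]

e_1 = a_1/‖a_1‖ = (3, -4, 1, 4)/6.4807 = (0.4629, -0.6172, 0.1543, 0.6172).
r_{12} = e_1·a_2 = 0.6172.
u_2 = a_2 − 0.6172·e_1 = (1.7143, 1.3810, -2.0952, 0.6190).
‖u_2‖ = 3.1015, so e_2 = (0.5527, 0.4453, -0.6756, 0.1996).
r_{13} = e_1·a_3 = -4.0119; r_{23} = e_2·a_3 = 2.0881.
u_3 = a_3 + 4.0119·e_1 − 2.0881·e_2 = (-1.2970, -1.4059, -1.9703, 0.0594).
‖u_3‖ = 2.7467, so e_3 = (-0.4722, -0.5119, -0.7173, 0.0216).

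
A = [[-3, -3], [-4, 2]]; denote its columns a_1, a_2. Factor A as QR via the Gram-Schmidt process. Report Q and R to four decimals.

a_1 = (-3, -4); ‖a_1‖ = 5.0000, so e_1 = (-0.6000, -0.8000).
e_1·a_2 = (-0.6000)·(-3) + (-0.8000)·2 = 0.2000.
u_2 = a_2 − 0.2000·e_1 = (-2.8800, 2.1600).
‖u_2‖ = 3.6000, so e_2 = (-0.8000, 0.6000).

Q = [[-0.6000, -0.8000], [-0.8000, 0.6000]], R = [[5.0000, 0.2000], [0.0000, 3.6000]]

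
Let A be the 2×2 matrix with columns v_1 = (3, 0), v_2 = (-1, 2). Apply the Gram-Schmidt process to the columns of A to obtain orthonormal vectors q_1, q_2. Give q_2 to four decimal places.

v_1 = (3, 0); ‖v_1‖ = 3.0000, so q_1 = (1.0000, 0.0000).
q_1·v_2 = 1.0000·(-1) + 0.0000·2 = -1.0000.
u_2 = v_2 + 1.0000·q_1 = (0.0000, 2.0000).
‖u_2‖ = 2.0000, so q_2 = (0.0000, 1.0000).

q_2 = (0.0000, 1.0000)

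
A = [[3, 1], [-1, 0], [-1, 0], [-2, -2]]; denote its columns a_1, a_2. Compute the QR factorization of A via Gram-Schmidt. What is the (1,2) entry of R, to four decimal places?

a_1 = (3, -1, -1, -2); ‖a_1‖ = 3.8730, so e_1 = (0.7746, -0.2582, -0.2582, -0.5164).
r_{12} = e_1·a_2 = 1.8074.

r_{12} = 1.8074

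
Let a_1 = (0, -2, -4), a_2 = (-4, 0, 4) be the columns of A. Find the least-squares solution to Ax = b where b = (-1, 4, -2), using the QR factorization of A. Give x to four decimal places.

e_1 = a_1/‖a_1‖ = (0, -2, -4)/4.4721 = (0.0000, -0.4472, -0.8944).
r_{12} = e_1·a_2 = -3.5777.
u_2 = a_2 + 3.5777·e_1 = (-4.0000, -1.6000, 0.8000).
‖u_2‖ = 4.3818, so e_2 = (-0.9129, -0.3651, 0.1826).
Qᵀb = (0.0000, -0.9129).
Back-substitute: x_2 = -0.9129/4.3818 = -0.2083.
x_1 = (0.0000 + 3.5777·(-0.2083))/4.4721 = -0.1667.

x = (-0.1667, -0.2083)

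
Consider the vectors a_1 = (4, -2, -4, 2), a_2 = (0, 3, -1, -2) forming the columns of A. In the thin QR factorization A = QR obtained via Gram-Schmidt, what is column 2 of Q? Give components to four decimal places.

q_2 = (0.1658, 0.7460, -0.4421, -0.4697)

a_1 = (4, -2, -4, 2); ‖a_1‖ = 6.3246, so q_1 = (0.6325, -0.3162, -0.6325, 0.3162).
q_1·a_2 = 0.6325·0 + (-0.3162)·3 + (-0.6325)·(-1) + 0.3162·(-2) = -0.9487.
u_2 = a_2 + 0.9487·q_1 = (0.6000, 2.7000, -1.6000, -1.7000).
‖u_2‖ = 3.6194, so q_2 = (0.1658, 0.7460, -0.4421, -0.4697).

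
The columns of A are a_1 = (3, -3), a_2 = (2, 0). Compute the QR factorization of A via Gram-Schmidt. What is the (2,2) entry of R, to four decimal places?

a_1 = (3, -3); ‖a_1‖ = 4.2426, so e_1 = (0.7071, -0.7071).
e_1·a_2 = 0.7071·2 + (-0.7071)·0 = 1.4142.
u_2 = a_2 − 1.4142·e_1 = (1.0000, 1.0000).
r_{22} = ‖u_2‖ = 1.4142.

r_{22} = 1.4142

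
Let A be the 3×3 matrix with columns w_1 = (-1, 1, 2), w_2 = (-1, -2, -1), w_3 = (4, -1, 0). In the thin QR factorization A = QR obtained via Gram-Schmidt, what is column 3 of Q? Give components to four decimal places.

e_3 = (0.5774, -0.5774, 0.5774)

w_1 = (-1, 1, 2); ‖w_1‖ = 2.4495, so e_1 = (-0.4082, 0.4082, 0.8165).
e_1·w_2 = (-0.4082)·(-1) + 0.4082·(-2) + 0.8165·(-1) = -1.2247.
u_2 = w_2 + 1.2247·e_1 = (-1.5000, -1.5000, 0.0000).
‖u_2‖ = 2.1213, so e_2 = (-0.7071, -0.7071, 0.0000).
e_1·w_3 = (-0.4082)·4 + 0.4082·(-1) + 0.8165·0 = -2.0412; e_2·w_3 = (-0.7071)·4 + (-0.7071)·(-1) + 0.0000·0 = -2.1213.
u_3 = w_3 + 2.0412·e_1 + 2.1213·e_2 = (1.6667, -1.6667, 1.6667).
‖u_3‖ = 2.8868, so e_3 = (0.5774, -0.5774, 0.5774).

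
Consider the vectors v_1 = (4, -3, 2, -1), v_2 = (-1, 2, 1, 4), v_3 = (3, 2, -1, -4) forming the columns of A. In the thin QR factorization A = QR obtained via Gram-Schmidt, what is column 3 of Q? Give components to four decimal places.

e_1 = v_1/‖v_1‖ = (4, -3, 2, -1)/5.4772 = (0.7303, -0.5477, 0.3651, -0.1826).
r_{12} = e_1·v_2 = -2.1909.
u_2 = v_2 + 2.1909·e_1 = (0.6000, 0.8000, 1.8000, 3.6000).
‖u_2‖ = 4.1473, so e_2 = (0.1447, 0.1929, 0.4340, 0.8680).
r_{13} = e_1·v_3 = 1.4606; r_{23} = e_2·v_3 = -3.0864.
u_3 = v_3 − 1.4606·e_1 + 3.0864·e_2 = (2.3798, 3.3953, -0.1938, -1.0543).
‖u_3‖ = 4.2826, so e_3 = (0.5557, 0.7928, -0.0453, -0.2462).

e_3 = (0.5557, 0.7928, -0.0453, -0.2462)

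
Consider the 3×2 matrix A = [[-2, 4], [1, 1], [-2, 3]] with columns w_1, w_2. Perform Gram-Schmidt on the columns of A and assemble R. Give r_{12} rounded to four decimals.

w_1 = (-2, 1, -2); ‖w_1‖ = 3.0000, so e_1 = (-0.6667, 0.3333, -0.6667).
r_{12} = e_1·w_2 = -4.3333.

r_{12} = -4.3333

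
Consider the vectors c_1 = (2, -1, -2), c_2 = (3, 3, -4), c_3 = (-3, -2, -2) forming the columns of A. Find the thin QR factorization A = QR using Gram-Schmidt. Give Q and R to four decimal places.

c_1 = (2, -1, -2); ‖c_1‖ = 3.0000, so e_1 = (0.6667, -0.3333, -0.6667).
e_1·c_2 = 0.6667·3 + (-0.3333)·3 + (-0.6667)·(-4) = 3.6667.
u_2 = c_2 − 3.6667·e_1 = (0.5556, 4.2222, -1.5556).
‖u_2‖ = 4.5338, so e_2 = (0.1225, 0.9313, -0.3431).
e_1·c_3 = 0.6667·(-3) + (-0.3333)·(-2) + (-0.6667)·(-2) = 0.0000; e_2·c_3 = 0.1225·(-3) + 0.9313·(-2) + (-0.3431)·(-2) = -1.5440.
u_3 = c_3 + 0.0000·e_1 + 1.5440·e_2 = (-2.8108, -0.5622, -2.5297).
‖u_3‖ = 3.8231, so e_3 = (-0.7352, -0.1470, -0.6617).

Q = [[0.6667, 0.1225, -0.7352], [-0.3333, 0.9313, -0.1470], [-0.6667, -0.3431, -0.6617]], R = [[3.0000, 3.6667, 0.0000], [0.0000, 4.5338, -1.5440], [0.0000, 0.0000, 3.8231]]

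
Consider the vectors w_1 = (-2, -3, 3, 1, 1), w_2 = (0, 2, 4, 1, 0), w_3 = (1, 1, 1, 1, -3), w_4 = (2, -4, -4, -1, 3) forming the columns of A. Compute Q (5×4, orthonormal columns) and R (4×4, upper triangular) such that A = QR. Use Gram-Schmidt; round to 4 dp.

w_1 = (-2, -3, 3, 1, 1); ‖w_1‖ = 4.8990, so e_1 = (-0.4082, -0.6124, 0.6124, 0.2041, 0.2041).
e_1·w_2 = (-0.4082)·0 + (-0.6124)·2 + 0.6124·4 + 0.2041·1 + 0.2041·0 = 1.4289.
u_2 = w_2 − 1.4289·e_1 = (0.5833, 2.8750, 3.1250, 0.7083, -0.2917).
‖u_2‖ = 4.3541, so e_2 = (0.1340, 0.6603, 0.7177, 0.1627, -0.0670).
e_1·w_3 = (-0.4082)·1 + (-0.6124)·1 + 0.6124·1 + 0.2041·1 + 0.2041·(-3) = -0.8165; e_2·w_3 = 0.1340·1 + 0.6603·1 + 0.7177·1 + 0.1627·1 + (-0.0670)·(-3) = 1.8756.
u_3 = w_3 + 0.8165·e_1 − 1.8756·e_2 = (0.4154, -0.7385, 0.1538, 0.8615, -2.7077).
‖u_3‖ = 2.9691, so e_3 = (0.1399, -0.2487, 0.0518, 0.2902, -0.9120).
e_1·w_4 = (-0.4082)·2 + (-0.6124)·(-4) + 0.6124·(-4) + 0.2041·(-1) + 0.2041·3 = -0.4082; e_2·w_4 = 0.1340·2 + 0.6603·(-4) + 0.7177·(-4) + 0.1627·(-1) + (-0.0670)·3 = -5.6077; e_3·w_4 = 0.1399·2 + (-0.2487)·(-4) + 0.0518·(-4) + 0.2902·(-1) + (-0.9120)·3 = -1.9587.
u_4 = w_4 + 0.4082·e_1 + 5.6077·e_2 + 1.9587·e_3 = (2.8586, -1.0344, 0.3762, 0.5639, 0.9215).
‖u_4‖ = 3.2482, so e_4 = (0.8801, -0.3185, 0.1158, 0.1736, 0.2837).

Q = [[-0.4082, 0.1340, 0.1399, 0.8801], [-0.6124, 0.6603, -0.2487, -0.3185], [0.6124, 0.7177, 0.0518, 0.1158], [0.2041, 0.1627, 0.2902, 0.1736], [0.2041, -0.0670, -0.9120, 0.2837]], R = [[4.8990, 1.4289, -0.8165, -0.4082], [0.0000, 4.3541, 1.8756, -5.6077], [0.0000, 0.0000, 2.9691, -1.9587], [0.0000, 0.0000, 0.0000, 3.2482]]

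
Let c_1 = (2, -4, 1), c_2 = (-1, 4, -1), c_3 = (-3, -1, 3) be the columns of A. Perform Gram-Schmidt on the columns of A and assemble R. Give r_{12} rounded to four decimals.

e_1 = c_1/‖c_1‖ = (2, -4, 1)/4.5826 = (0.4364, -0.8729, 0.2182).
r_{12} = e_1·c_2 = -4.1461.

r_{12} = -4.1461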